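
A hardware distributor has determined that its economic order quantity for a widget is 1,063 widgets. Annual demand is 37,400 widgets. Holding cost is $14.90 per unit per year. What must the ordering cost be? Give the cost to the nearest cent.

S ≈ $225.09

The basic EOQ model gives Q* = √(2DS/H); rearrange for the unknown.
From Q* = √(2DS/H): S = Q*²H / (2D) = 1,063² × 14.9 / (2 × 37,400) = 225.0874.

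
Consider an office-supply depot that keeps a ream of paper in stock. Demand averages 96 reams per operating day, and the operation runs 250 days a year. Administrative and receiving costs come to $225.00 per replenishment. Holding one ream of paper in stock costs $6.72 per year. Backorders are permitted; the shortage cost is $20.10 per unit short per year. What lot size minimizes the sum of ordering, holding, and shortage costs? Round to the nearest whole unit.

Annual demand D = 96 × 250 = 24,000.
With planned backorders, Q* = √(2DS/H) · √((H+B)/B).
√(2DS/H) = √(2 × 24,000 × 225 / 6.72) = 1267.731.
√((H+B)/B) = √((6.72+20.1)/20.1) = 1.1551.
Q* ≈ 1464.396.

Q* ≈ 1,464 reams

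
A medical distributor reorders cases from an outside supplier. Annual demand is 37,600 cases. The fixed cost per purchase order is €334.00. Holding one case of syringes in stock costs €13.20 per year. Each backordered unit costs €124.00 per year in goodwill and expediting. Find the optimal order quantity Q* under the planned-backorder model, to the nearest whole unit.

Q* ≈ 1,451 cases

With planned backorders, Q* = √(2DS/H) · √((H+B)/B).
√(2DS/H) = √(2 × 37,600 × 334 / 13.2) = 1379.416.
√((H+B)/B) = √((13.2+124)/124) = 1.0519.
Q* ≈ 1450.980.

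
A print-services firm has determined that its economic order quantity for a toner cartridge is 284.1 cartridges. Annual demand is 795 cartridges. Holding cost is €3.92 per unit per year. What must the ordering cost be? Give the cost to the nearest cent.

Invert the EOQ relation Q*² = 2DS/H.
From Q* = √(2DS/H): S = Q*²H / (2D) = 284.1² × 3.92 / (2 × 795) = 198.9901.

S ≈ €198.99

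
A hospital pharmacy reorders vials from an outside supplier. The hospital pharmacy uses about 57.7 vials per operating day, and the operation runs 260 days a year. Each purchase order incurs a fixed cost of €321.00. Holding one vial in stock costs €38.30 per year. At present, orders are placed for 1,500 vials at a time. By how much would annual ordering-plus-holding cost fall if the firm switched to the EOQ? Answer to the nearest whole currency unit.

Extra cost ≈ €12,729 per year

Annual demand D = 57.7 × 260 = 15,002.
EOQ = √(2DS/H) = √(2 × 15,002 × 321 / 38.3) ≈ 501.47.
Cost at Q* = (D/Q*)S + (Q*/2)H = √(2DSH) ≈ €19,206.20.
Cost at Q = 1,500: (15,002/1,500)×321 + (1,500/2)×38.3 = €3,210.43 + €28,725.00 = €31,935.43.
Excess = €31,935.43 − €19,206.20 = €12,729.23.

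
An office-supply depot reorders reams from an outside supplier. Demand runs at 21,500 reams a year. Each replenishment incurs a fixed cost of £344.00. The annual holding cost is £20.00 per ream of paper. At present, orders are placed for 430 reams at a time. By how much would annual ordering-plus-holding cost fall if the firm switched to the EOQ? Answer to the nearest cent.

EOQ = √(2DS/H) = √(2 × 21,500 × 344 / 20) ≈ 860.00.
Cost at Q* = (D/Q*)S + (Q*/2)H = √(2DSH) ≈ £17,200.00.
Cost at Q = 430: (21,500/430)×344 + (430/2)×20 = £17,200.00 + £4,300.00 = £21,500.00.
Excess = £21,500.00 − £17,200.00 = £4,300.00.

Extra cost ≈ £4,300.00 per year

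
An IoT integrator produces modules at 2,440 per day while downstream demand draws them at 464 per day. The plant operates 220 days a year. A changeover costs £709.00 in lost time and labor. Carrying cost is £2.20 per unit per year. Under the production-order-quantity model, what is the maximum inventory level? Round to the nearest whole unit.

Annual demand D = 464 × 220 = 102,080.
Production build-up factor (1 − d/p) = 1 − 464/2,440 = 0.8098.
Q* = √(2DS / (H(1 − d/p))) = √(2 × 102,080 × 709 / (2.2 × 0.8098)).
= √(144,749,440 / 1.7816) ≈ 9013.606.
Maximum inventory = Q*(1 − d/p) = 9013.606 × 0.8098 ≈ 7299.543.

I_max ≈ 7,300 modules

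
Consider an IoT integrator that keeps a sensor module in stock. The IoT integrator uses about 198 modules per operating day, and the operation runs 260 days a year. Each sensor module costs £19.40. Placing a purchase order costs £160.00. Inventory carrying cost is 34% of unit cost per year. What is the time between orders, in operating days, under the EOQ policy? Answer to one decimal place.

T ≈ 8.0 days

Annual demand D = 198 × 260 = 51,480.
Holding cost H = 0.34 × £19.40 = £6.5960 per unit per year.
Q* = √(2DS/H) = √(2 × 51,480 × 160 / 6.596) ≈ 1580.35.
Cycle time = Q*/D × 260 = 1580.35 / 51,480 × 260 ≈ 7.982 days.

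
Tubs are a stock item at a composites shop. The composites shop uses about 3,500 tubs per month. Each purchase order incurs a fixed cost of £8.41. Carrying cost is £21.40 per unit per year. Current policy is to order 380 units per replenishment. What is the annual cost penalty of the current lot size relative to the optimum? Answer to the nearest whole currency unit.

Extra cost ≈ £1,107 per year

Annual demand D = 3,500 × 12 = 42,000.
EOQ = √(2DS/H) = √(2 × 42,000 × 8.41 / 21.4) ≈ 181.69.
Cost at Q* = (D/Q*)S + (Q*/2)H = √(2DSH) ≈ £3,888.16.
Cost at Q = 380: (42,000/380)×8.41 + (380/2)×21.4 = £929.53 + £4,066.00 = £4,995.53.
Excess = £4,995.53 − £3,888.16 = £1,107.36.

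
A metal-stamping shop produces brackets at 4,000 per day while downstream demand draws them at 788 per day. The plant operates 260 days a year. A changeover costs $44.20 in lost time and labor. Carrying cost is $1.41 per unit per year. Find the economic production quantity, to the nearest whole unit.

Q* ≈ 4,000 brackets

Annual demand D = 788 × 260 = 204,880.
Production build-up factor (1 − d/p) = 1 − 788/4,000 = 0.8030.
Q* = √(2DS / (H(1 − d/p))) = √(2 × 204,880 × 44.2 / (1.41 × 0.8030)).
= √(18,111,392 / 1.1322) ≈ 3999.527.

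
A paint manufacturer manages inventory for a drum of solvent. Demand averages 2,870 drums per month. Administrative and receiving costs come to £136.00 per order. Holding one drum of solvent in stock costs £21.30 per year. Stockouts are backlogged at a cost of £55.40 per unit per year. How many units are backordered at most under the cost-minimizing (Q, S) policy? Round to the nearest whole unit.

S* ≈ 217 drums

Annual demand D = 2,870 × 12 = 34,440.
With planned backorders, Q* = √(2DS/H) · √((H+B)/B).
√(2DS/H) = √(2 × 34,440 × 136 / 21.3) = 663.172.
√((H+B)/B) = √((21.3+55.4)/55.4) = 1.1766.
Q* ≈ 780.313.
S* = Q* · H/(H+B) = 780.313 × 21.3/76.7 ≈ 216.697.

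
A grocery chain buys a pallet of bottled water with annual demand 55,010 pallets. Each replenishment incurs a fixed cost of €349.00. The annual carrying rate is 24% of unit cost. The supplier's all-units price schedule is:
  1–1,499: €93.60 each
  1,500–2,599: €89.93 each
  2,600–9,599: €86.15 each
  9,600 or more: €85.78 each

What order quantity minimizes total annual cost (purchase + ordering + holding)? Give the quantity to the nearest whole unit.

Q* ≈ 2,600 pallets

Holding cost per unit per year at price C is H = 0.24·C.
For each price level, check whether its EOQ is feasible; otherwise the best quantity at that price is the breakpoint.
EOQ at €93.60 = 1307.4 (feasible in tier 1): TC = 55,010×€93.60 + (55,010/1307.4)×349 + (1307.4/2)×0.24×€93.60 = €5,178,305.20.
EOQ at €89.93 = 1333.8 < 1500, so use break Q=1500: TC = 55,010×€89.93 + (55,010/1500.0)×349 + (1500.0/2)×0.24×€89.93 = €4,976,035.69.
EOQ at €86.15 = 1362.7 < 2600, so use break Q=2600: TC = 55,010×€86.15 + (55,010/2600.0)×349 + (2600.0/2)×0.24×€86.15 = €4,773,374.33.
EOQ at €85.78 = 1365.7 < 9600, so use break Q=9600: TC = 55,010×€85.78 + (55,010/9600.0)×349 + (9600.0/2)×0.24×€85.78 = €4,819,576.20.
Lowest total cost is €4,773,374.33 at Q = 2600.0.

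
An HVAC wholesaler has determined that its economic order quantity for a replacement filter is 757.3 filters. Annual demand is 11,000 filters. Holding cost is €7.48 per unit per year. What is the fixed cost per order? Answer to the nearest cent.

Squaring Q* = √(2DS/H) gives Q*² = 2DS/H.
From Q* = √(2DS/H): S = Q*²H / (2D) = 757.3² × 7.48 / (2 × 11,000) = 194.9911.

S ≈ €194.99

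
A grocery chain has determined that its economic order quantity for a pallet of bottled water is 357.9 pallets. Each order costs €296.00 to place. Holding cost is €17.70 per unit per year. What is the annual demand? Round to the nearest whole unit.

D ≈ 3,830 pallets per year

Squaring Q* = √(2DS/H) gives Q*² = 2DS/H.
From Q* = √(2DS/H): D = Q*²H / (2S) = 357.9² × 17.7 / (2 × 296) = 3829.790.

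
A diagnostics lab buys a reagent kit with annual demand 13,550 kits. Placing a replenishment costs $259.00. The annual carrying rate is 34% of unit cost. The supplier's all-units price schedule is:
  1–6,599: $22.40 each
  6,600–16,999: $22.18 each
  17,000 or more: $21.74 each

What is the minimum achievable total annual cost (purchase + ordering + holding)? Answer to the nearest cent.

TC* ≈ $310,831.36

Holding cost per unit per year at price C is H = 0.34·C.
For each price level, check whether its EOQ is feasible; otherwise the best quantity at that price is the breakpoint.
EOQ at $22.40 = 960.0 (feasible in tier 1): TC = 13,550×$22.40 + (13,550/960.0)×259 + (960.0/2)×0.34×$22.40 = $310,831.36.
EOQ at $22.18 = 964.7 < 6600, so use break Q=6600: TC = 13,550×$22.18 + (13,550/6600.0)×259 + (6600.0/2)×0.34×$22.18 = $325,956.69.
EOQ at $21.74 = 974.5 < 17000, so use break Q=17000: TC = 13,550×$21.74 + (13,550/17000.0)×259 + (17000.0/2)×0.34×$21.74 = $357,612.04.
Lowest total cost among the candidates is at Q = 960.0.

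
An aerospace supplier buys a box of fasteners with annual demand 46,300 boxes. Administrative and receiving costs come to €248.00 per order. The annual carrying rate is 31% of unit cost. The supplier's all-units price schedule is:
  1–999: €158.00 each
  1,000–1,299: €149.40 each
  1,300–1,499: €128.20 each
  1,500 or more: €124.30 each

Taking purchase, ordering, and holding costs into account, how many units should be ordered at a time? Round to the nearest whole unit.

Holding cost per unit per year at price C is H = 0.31·C.
Candidates are each tier's EOQ (if it falls in that tier) and each price-break quantity.
EOQ at €158.00 = 684.7 (feasible in tier 1): TC = 46,300×€158.00 + (46,300/684.7)×248 + (684.7/2)×0.31×€158.00 = €7,348,938.28.
EOQ at €149.40 = 704.2 < 1000, so use break Q=1000: TC = 46,300×€149.40 + (46,300/1000.0)×248 + (1000.0/2)×0.31×€149.40 = €6,951,859.40.
EOQ at €128.20 = 760.2 < 1300, so use break Q=1300: TC = 46,300×€128.20 + (46,300/1300.0)×248 + (1300.0/2)×0.31×€128.20 = €5,970,324.92.
EOQ at €124.30 = 772.0 < 1500, so use break Q=1500: TC = 46,300×€124.30 + (46,300/1500.0)×248 + (1500.0/2)×0.31×€124.30 = €5,791,644.68.
Lowest total cost is €5,791,644.68 at Q = 1500.0.

Q* ≈ 1,500 boxes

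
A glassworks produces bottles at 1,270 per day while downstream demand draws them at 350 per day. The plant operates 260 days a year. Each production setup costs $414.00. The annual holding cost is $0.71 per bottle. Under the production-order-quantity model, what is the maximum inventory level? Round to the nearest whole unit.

I_max ≈ 8,768 bottles

Annual demand D = 350 × 260 = 91,000.
Production build-up factor (1 − d/p) = 1 − 350/1,270 = 0.7244.
Q* = √(2DS / (H(1 − d/p))) = √(2 × 91,000 × 414 / (0.71 × 0.7244)).
= √(75,348,000 / 0.5143) ≈ 12103.602.
Maximum inventory = Q*(1 − d/p) = 12103.602 × 0.7244 ≈ 8767.964.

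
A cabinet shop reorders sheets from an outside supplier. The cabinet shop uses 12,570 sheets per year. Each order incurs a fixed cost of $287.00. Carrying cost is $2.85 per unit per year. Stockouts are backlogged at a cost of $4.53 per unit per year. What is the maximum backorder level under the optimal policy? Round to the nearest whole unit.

S* ≈ 784 sheets

With planned backorders, Q* = √(2DS/H) · √((H+B)/B).
√(2DS/H) = √(2 × 12,570 × 287 / 2.85) = 1591.113.
√((H+B)/B) = √((2.85+4.53)/4.53) = 1.2764.
Q* ≈ 2030.861.
S* = Q* · H/(H+B) = 2030.861 × 2.85/7.38 ≈ 784.276.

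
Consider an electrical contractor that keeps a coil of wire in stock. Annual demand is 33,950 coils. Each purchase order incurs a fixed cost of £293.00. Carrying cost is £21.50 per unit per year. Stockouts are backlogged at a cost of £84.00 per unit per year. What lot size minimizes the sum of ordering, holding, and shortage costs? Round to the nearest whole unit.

With planned backorders, Q* = √(2DS/H) · √((H+B)/B).
√(2DS/H) = √(2 × 33,950 × 293 / 21.5) = 961.943.
√((H+B)/B) = √((21.5+84)/84) = 1.1207.
Q* ≈ 1078.043.

Q* ≈ 1,078 coils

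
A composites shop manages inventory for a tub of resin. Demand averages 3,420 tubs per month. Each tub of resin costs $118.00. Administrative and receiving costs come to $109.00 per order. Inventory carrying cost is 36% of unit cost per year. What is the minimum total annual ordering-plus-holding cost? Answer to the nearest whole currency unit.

Annual demand D = 3,420 × 12 = 41,040.
Holding cost H = 0.36 × $118.00 = $42.4800 per unit per year.
Q* = √(2DS/H) = √(2 × 41,040 × 109 / 42.48) ≈ 458.92.
At the optimum the two cost components are equal, so total cost = 2·(Q*/2)H = Q*·H.
Minimum total = √(2DSH) = √(2 × 41,040 × 109 × 42.48) ≈ 19495.042.

TC* ≈ $19,495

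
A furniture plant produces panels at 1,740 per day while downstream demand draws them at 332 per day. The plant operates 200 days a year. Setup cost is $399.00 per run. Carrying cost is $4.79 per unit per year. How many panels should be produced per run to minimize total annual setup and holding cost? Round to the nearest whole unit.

Annual demand D = 332 × 200 = 66,400.
Production build-up factor (1 − d/p) = 1 − 332/1,740 = 0.8092.
Q* = √(2DS / (H(1 − d/p))) = √(2 × 66,400 × 399 / (4.79 × 0.8092)).
= √(52,987,200 / 3.876) ≈ 3697.354.

Q* ≈ 3,697 panels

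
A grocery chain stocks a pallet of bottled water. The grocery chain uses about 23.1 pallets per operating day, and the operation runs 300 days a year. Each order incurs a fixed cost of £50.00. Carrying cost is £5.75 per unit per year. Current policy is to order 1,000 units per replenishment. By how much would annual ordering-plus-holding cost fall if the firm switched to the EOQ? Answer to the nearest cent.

Extra cost ≈ £1,225.32 per year

Annual demand D = 23.1 × 300 = 6,930.
EOQ = √(2DS/H) = √(2 × 6,930 × 50 / 5.75) ≈ 347.16.
Cost at Q* = (D/Q*)S + (Q*/2)H = √(2DSH) ≈ £1,996.18.
Cost at Q = 1,000: (6,930/1,000)×50 + (1,000/2)×5.75 = £346.50 + £2,875.00 = £3,221.50.
Excess = £3,221.50 − £1,996.18 = £1,225.32.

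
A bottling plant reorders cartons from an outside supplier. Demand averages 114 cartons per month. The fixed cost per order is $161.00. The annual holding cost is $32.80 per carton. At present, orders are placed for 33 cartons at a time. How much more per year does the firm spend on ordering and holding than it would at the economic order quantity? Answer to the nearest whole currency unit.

Annual demand D = 114 × 12 = 1,368.
EOQ = √(2DS/H) = √(2 × 1,368 × 161 / 32.8) ≈ 115.89.
Cost at Q* = (D/Q*)S + (Q*/2)H = √(2DSH) ≈ $3,801.09.
Cost at Q = 33: (1,368/33)×161 + (33/2)×32.8 = $6,674.18 + $541.20 = $7,215.38.
Excess = $7,215.38 − $3,801.09 = $3,414.29.

Extra cost ≈ $3,414 per year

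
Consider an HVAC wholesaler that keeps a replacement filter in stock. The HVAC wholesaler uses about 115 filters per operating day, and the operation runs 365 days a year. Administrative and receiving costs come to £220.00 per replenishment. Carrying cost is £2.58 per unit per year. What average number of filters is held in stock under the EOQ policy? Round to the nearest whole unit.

Annual demand D = 115 × 365 = 41,975.
The optimal lot size = √(2DS/H) = √(2 × 41,975 × 220 / 2.58) ≈ 2675.54.
Average inventory = Q*/2 ≈ 2675.54 / 2 = 1337.771.

Average inventory ≈ 1,338 filters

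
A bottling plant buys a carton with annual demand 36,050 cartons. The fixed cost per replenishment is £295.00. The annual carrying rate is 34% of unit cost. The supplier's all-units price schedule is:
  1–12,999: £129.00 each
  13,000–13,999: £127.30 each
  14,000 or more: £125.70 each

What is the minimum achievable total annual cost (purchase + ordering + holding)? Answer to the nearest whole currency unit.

TC* ≈ £4,680,993

Holding cost per unit per year at price C is H = 0.34·C.
Candidates are each tier's EOQ (if it falls in that tier) and each price-break quantity.
EOQ at £129.00 = 696.4 (feasible in tier 1): TC = 36,050×£129.00 + (36,050/696.4)×295 + (696.4/2)×0.34×£129.00 = £4,680,993.09.
EOQ at £127.30 = 701.0 < 13000, so use break Q=13000: TC = 36,050×£127.30 + (36,050/13000.0)×295 + (13000.0/2)×0.34×£127.30 = £4,871,316.06.
EOQ at £125.70 = 705.5 < 14000, so use break Q=14000: TC = 36,050×£125.70 + (36,050/14000.0)×295 + (14000.0/2)×0.34×£125.70 = £4,831,410.62.
Lowest total cost among the candidates is at Q = 696.4.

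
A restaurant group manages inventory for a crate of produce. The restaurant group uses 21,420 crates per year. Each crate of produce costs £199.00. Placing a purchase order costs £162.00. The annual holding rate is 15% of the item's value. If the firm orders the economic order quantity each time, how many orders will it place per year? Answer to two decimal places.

Holding cost H = 0.15 × £199.00 = £29.8500 per unit per year.
EOQ = √(2DS/H) = √(2 × 21,420 × 162 / 29.85) ≈ 482.18.
Orders per year = D / Q* = 21,420 / 482.18 ≈ 44.423.

N ≈ 44.42 orders per year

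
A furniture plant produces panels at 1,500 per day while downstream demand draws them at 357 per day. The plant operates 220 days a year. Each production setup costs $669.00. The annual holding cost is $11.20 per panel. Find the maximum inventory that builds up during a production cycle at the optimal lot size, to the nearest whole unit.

I_max ≈ 2,674 panels

Annual demand D = 357 × 220 = 78,540.
Production build-up factor (1 − d/p) = 1 − 357/1,500 = 0.7620.
Q* = √(2DS / (H(1 − d/p))) = √(2 × 78,540 × 669 / (11.2 × 0.7620)).
= √(105,086,520 / 8.5344) ≈ 3509.029.
Maximum inventory = Q*(1 − d/p) = 3509.029 × 0.7620 ≈ 2673.880.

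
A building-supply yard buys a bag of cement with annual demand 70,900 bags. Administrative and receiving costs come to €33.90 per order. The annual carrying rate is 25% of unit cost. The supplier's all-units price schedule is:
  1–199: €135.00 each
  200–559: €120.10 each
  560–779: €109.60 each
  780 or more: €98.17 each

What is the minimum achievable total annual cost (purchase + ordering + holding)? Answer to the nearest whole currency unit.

TC* ≈ €6,972,906

Holding cost per unit per year at price C is H = 0.25·C.
Candidates are each tier's EOQ (if it falls in that tier) and each price-break quantity.
Tier 1 (€135.00): EOQ = 377.4 exceeds tier's upper bound 199, so this tier is dominated.
EOQ at €120.10 = 400.1 (feasible in tier 2): TC = 70,900×€120.10 + (70,900/400.1)×33.9 + (400.1/2)×0.25×€120.10 = €8,527,103.77.
EOQ at €109.60 = 418.9 < 560, so use break Q=560: TC = 70,900×€109.60 + (70,900/560.0)×33.9 + (560.0/2)×0.25×€109.60 = €7,782,603.98.
EOQ at €98.17 = 442.6 < 780, so use break Q=780: TC = 70,900×€98.17 + (70,900/780.0)×33.9 + (780.0/2)×0.25×€98.17 = €6,972,906.00.
Lowest total cost among the candidates is at Q = 780.0.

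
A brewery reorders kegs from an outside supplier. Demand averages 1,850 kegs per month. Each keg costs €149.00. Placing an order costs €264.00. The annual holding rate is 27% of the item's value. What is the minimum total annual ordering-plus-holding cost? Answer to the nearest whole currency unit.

Annual demand D = 1,850 × 12 = 22,200.
Holding cost H = 0.27 × €149.00 = €40.2300 per unit per year.
The optimal lot size = √(2DS/H) = √(2 × 22,200 × 264 / 40.23) ≈ 539.78.
At Q*, ordering cost (D/Q*)S equals holding cost (Q*/2)H, each = √(DSH/2).
Minimum total = √(2DSH) = √(2 × 22,200 × 264 × 40.23) ≈ 21715.432.

TC* ≈ €21,715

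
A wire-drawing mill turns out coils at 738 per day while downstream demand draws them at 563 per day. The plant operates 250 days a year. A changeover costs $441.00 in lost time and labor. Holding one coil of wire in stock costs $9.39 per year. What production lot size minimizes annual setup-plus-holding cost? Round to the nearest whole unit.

Q* ≈ 7,467 coils

Annual demand D = 563 × 250 = 140,750.
Production build-up factor (1 − d/p) = 1 − 563/738 = 0.2371.
Q* = √(2DS / (H(1 − d/p))) = √(2 × 140,750 × 441 / (9.39 × 0.2371)).
= √(124,141,500 / 2.2266) ≈ 7466.806.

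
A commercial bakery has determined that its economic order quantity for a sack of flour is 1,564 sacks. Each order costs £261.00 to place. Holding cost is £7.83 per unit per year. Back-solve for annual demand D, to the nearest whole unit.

Invert the EOQ relation Q*² = 2DS/H.
From Q* = √(2DS/H): D = Q*²H / (2S) = 1,564² × 7.83 / (2 × 261) = 36691.440.

D ≈ 36,691 sacks per year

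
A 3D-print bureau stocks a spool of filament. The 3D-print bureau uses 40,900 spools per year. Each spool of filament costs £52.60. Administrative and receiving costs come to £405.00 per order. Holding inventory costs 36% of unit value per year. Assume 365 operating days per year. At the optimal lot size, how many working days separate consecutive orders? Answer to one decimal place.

T ≈ 11.8 days

Holding cost H = 0.36 × £52.60 = £18.9360 per unit per year.
EOQ = √(2DS/H) = √(2 × 40,900 × 405 / 18.936) ≈ 1322.70.
Cycle time = Q*/D × 365 = 1322.70 / 40,900 × 365 ≈ 11.804 days.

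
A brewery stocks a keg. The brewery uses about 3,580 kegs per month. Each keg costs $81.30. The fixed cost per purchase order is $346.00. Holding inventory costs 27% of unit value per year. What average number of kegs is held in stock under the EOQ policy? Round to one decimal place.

Average inventory ≈ 581.9 kegs

Annual demand D = 3,580 × 12 = 42,960.
Holding cost H = 0.27 × $81.30 = $21.9510 per unit per year.
The optimal lot size = √(2DS/H) = √(2 × 42,960 × 346 / 21.951) ≈ 1163.75.
Average inventory = Q*/2 ≈ 1163.75 / 2 = 581.873.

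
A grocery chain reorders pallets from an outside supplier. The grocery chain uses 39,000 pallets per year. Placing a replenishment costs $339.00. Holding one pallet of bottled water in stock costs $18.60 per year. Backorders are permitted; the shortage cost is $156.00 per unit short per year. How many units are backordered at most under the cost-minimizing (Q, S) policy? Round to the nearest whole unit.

With planned backorders, Q* = √(2DS/H) · √((H+B)/B).
√(2DS/H) = √(2 × 39,000 × 339 / 18.6) = 1192.314.
√((H+B)/B) = √((18.6+156)/156) = 1.0579.
Q* ≈ 1261.393.
S* = Q* · H/(H+B) = 1261.393 × 18.6/174.6 ≈ 134.375.

S* ≈ 134 pallets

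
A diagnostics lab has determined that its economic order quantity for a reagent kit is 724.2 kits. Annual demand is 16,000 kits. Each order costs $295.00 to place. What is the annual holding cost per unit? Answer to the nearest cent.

H ≈ $18.00

Squaring Q* = √(2DS/H) gives Q*² = 2DS/H.
From Q* = √(2DS/H): H = 2DS / Q*² = 2 × 16,000 × 295 / 724.2² = 17.9993.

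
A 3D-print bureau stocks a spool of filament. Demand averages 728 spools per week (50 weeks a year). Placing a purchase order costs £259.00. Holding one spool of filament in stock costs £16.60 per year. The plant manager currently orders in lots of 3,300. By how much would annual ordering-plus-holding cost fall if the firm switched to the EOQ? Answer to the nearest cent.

Annual demand D = 728 × 50 = 36,400.
EOQ = √(2DS/H) = √(2 × 36,400 × 259 / 16.6) ≈ 1065.77.
Cost at Q* = (D/Q*)S + (Q*/2)H = √(2DSH) ≈ £17,691.70.
Cost at Q = 3,300: (36,400/3,300)×259 + (3,300/2)×16.6 = £2,856.85 + £27,390.00 = £30,246.85.
Excess = £30,246.85 − £17,691.70 = £12,555.15.

Extra cost ≈ £12,555.15 per year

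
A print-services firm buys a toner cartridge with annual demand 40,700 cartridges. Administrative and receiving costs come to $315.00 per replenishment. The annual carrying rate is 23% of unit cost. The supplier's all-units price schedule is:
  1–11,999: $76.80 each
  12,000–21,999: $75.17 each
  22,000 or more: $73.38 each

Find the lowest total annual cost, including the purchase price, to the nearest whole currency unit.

TC* ≈ $3,147,042

Holding cost per unit per year at price C is H = 0.23·C.
Candidates are each tier's EOQ (if it falls in that tier) and each price-break quantity.
EOQ at $76.80 = 1204.8 (feasible in tier 1): TC = 40,700×$76.80 + (40,700/1204.8)×315 + (1204.8/2)×0.23×$76.80 = $3,147,041.98.
EOQ at $75.17 = 1217.8 < 12000, so use break Q=12000: TC = 40,700×$75.17 + (40,700/12000.0)×315 + (12000.0/2)×0.23×$75.17 = $3,164,221.98.
EOQ at $73.38 = 1232.6 < 22000, so use break Q=22000: TC = 40,700×$73.38 + (40,700/22000.0)×315 + (22000.0/2)×0.23×$73.38 = $3,172,800.15.
Lowest total cost among the candidates is at Q = 1204.8.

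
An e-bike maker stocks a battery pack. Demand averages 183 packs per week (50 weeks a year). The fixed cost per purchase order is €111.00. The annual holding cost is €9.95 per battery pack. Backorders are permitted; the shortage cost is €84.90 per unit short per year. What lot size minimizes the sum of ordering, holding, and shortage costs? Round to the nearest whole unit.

Annual demand D = 183 × 50 = 9,150.
With planned backorders, Q* = √(2DS/H) · √((H+B)/B).
√(2DS/H) = √(2 × 9,150 × 111 / 9.95) = 451.830.
√((H+B)/B) = √((9.95+84.9)/84.9) = 1.0570.
Q* ≈ 477.574.

Q* ≈ 478 packs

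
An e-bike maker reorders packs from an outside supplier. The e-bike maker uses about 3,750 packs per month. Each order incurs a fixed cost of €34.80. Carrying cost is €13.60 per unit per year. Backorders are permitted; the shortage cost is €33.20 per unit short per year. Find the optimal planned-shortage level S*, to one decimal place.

Annual demand D = 3,750 × 12 = 45,000.
With planned backorders, Q* = √(2DS/H) · √((H+B)/B).
√(2DS/H) = √(2 × 45,000 × 34.8 / 13.6) = 479.890.
√((H+B)/B) = √((13.6+33.2)/33.2) = 1.1873.
Q* ≈ 569.764.
S* = Q* · H/(H+B) = 569.764 × 13.6/46.8 ≈ 165.573.

S* ≈ 165.6 packs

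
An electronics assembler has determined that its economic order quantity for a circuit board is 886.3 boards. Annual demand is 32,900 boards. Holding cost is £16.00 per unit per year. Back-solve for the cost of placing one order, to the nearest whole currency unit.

Invert the EOQ relation Q*² = 2DS/H.
From Q* = √(2DS/H): S = Q*²H / (2D) = 886.3² × 16 / (2 × 32,900) = 191.0098.

S ≈ £191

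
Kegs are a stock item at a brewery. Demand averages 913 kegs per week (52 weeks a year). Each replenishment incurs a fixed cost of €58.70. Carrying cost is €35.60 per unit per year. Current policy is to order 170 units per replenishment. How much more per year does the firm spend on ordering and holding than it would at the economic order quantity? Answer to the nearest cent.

Extra cost ≈ €5,332.91 per year

Annual demand D = 913 × 52 = 47,476.
EOQ = √(2DS/H) = √(2 × 47,476 × 58.7 / 35.6) ≈ 395.68.
Cost at Q* = (D/Q*)S + (Q*/2)H = √(2DSH) ≈ €14,086.27.
Cost at Q = 170: (47,476/170)×58.7 + (170/2)×35.6 = €16,393.18 + €3,026.00 = €19,419.18.
Excess = €19,419.18 − €14,086.27 = €5,332.91.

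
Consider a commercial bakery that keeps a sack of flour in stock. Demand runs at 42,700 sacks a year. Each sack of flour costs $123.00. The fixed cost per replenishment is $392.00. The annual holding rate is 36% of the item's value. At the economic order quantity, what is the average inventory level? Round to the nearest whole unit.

Holding cost H = 0.36 × $123.00 = $44.2800 per unit per year.
The optimal lot size = √(2DS/H) = √(2 × 42,700 × 392 / 44.28) ≈ 869.50.
Average inventory = Q*/2 ≈ 869.50 / 2 = 434.749.

Average inventory ≈ 435 sacks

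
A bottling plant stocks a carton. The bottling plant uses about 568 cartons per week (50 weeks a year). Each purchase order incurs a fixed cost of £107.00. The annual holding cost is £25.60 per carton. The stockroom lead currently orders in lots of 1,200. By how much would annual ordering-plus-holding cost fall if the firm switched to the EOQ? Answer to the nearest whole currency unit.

Extra cost ≈ £5,419 per year

Annual demand D = 568 × 50 = 28,400.
EOQ = √(2DS/H) = √(2 × 28,400 × 107 / 25.6) ≈ 487.24.
Cost at Q* = (D/Q*)S + (Q*/2)H = √(2DSH) ≈ £12,473.43.
Cost at Q = 1,200: (28,400/1,200)×107 + (1,200/2)×25.6 = £2,532.33 + £15,360.00 = £17,892.33.
Excess = £17,892.33 − £12,473.43 = £5,418.90.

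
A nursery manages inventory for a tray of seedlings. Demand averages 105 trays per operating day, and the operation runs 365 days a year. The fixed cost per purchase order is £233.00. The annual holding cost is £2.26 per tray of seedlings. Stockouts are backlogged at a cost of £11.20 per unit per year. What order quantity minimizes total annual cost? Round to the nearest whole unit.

Q* ≈ 3,082 trays

Annual demand D = 105 × 365 = 38,325.
With planned backorders, Q* = √(2DS/H) · √((H+B)/B).
√(2DS/H) = √(2 × 38,325 × 233 / 2.26) = 2811.123.
√((H+B)/B) = √((2.26+11.2)/11.2) = 1.0963.
Q* ≈ 3081.721.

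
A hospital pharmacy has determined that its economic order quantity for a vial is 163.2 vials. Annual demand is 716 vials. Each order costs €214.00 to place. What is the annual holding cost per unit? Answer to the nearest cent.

H ≈ €11.51

Invert the EOQ relation Q*² = 2DS/H.
From Q* = √(2DS/H): H = 2DS / Q*² = 2 × 716 × 214 / 163.2² = 11.5058.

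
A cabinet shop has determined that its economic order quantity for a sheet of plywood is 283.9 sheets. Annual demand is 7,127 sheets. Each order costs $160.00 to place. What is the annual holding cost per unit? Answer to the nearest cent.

Squaring Q* = √(2DS/H) gives Q*² = 2DS/H.
From Q* = √(2DS/H): H = 2DS / Q*² = 2 × 7,127 × 160 / 283.9² = 28.2961.

H ≈ $28.30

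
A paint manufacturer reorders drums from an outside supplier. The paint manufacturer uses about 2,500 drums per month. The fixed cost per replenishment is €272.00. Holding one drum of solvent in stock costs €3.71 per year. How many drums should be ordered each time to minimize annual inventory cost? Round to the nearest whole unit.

Annual demand D = 2,500 × 12 = 30,000.
EOQ = √(2DS / H) = √(2 × 30,000 × 272 / 3.71).
= √(16,320,000 / 3.71) = √4,398,921.8329 ≈ 2097.361.

Q* ≈ 2,097 drums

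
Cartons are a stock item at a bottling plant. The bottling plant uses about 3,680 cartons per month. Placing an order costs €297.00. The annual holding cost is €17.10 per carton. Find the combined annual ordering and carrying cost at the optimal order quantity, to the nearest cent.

TC* ≈ €21,179.02

Annual demand D = 3,680 × 12 = 44,160.
EOQ = √(2DS/H) = √(2 × 44,160 × 297 / 17.1) ≈ 1238.54.
At Q*, ordering cost (D/Q*)S equals holding cost (Q*/2)H, each = √(DSH/2).
Minimum total = √(2DSH) = √(2 × 44,160 × 297 × 17.1) ≈ 21179.018.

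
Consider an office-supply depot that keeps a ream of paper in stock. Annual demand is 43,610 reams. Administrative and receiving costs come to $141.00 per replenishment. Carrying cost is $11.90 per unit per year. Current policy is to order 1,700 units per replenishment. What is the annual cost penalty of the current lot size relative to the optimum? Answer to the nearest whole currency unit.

Extra cost ≈ $1,635 per year

EOQ = √(2DS/H) = √(2 × 43,610 × 141 / 11.9) ≈ 1016.59.
Cost at Q* = (D/Q*)S + (Q*/2)H = √(2DSH) ≈ $12,097.37.
Cost at Q = 1,700: (43,610/1,700)×141 + (1,700/2)×11.9 = $3,617.06 + $10,115.00 = $13,732.06.
Excess = $13,732.06 − $12,097.37 = $1,634.69.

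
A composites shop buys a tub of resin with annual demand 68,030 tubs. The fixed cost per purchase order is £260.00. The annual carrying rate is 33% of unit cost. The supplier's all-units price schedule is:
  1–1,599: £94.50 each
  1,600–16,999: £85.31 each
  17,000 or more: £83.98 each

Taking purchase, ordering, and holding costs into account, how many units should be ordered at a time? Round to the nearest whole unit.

Holding cost per unit per year at price C is H = 0.33·C.
Evaluate total cost at each tier's feasible EOQ or, if the EOQ is below the tier, at the tier's minimum quantity.
EOQ at £94.50 = 1065.1 (feasible in tier 1): TC = 68,030×£94.50 + (68,030/1065.1)×260 + (1065.1/2)×0.33×£94.50 = £6,462,049.28.
EOQ at £85.31 = 1121.0 < 1600, so use break Q=1600: TC = 68,030×£85.31 + (68,030/1600.0)×260 + (1600.0/2)×0.33×£85.31 = £5,837,216.01.
EOQ at £83.98 = 1129.8 < 17000, so use break Q=17000: TC = 68,030×£83.98 + (68,030/17000.0)×260 + (17000.0/2)×0.33×£83.98 = £5,949,763.76.
Lowest total cost is £5,837,216.01 at Q = 1600.0.

Q* ≈ 1,600 tubs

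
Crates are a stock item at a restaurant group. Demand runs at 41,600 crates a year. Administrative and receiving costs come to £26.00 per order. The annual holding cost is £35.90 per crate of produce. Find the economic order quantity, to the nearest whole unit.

EOQ = √(2DS / H) = √(2 × 41,600 × 26 / 35.9).
= √(2,163,200 / 35.9) = √60,256.2674 ≈ 245.472.

Q* ≈ 245 crates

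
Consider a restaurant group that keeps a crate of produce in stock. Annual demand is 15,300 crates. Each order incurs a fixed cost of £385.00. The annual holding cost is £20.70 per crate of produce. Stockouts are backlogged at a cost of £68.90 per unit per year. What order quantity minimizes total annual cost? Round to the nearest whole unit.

Q* ≈ 860 crates

With planned backorders, Q* = √(2DS/H) · √((H+B)/B).
√(2DS/H) = √(2 × 15,300 × 385 / 20.7) = 754.407.
√((H+B)/B) = √((20.7+68.9)/68.9) = 1.1404.
Q* ≈ 860.301.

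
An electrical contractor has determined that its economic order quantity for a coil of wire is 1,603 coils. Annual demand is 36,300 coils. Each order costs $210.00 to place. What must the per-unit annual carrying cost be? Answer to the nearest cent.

The basic EOQ model gives Q* = √(2DS/H); rearrange for the unknown.
From Q* = √(2DS/H): H = 2DS / Q*² = 2 × 36,300 × 210 / 1,603² = 5.9332.

H ≈ $5.93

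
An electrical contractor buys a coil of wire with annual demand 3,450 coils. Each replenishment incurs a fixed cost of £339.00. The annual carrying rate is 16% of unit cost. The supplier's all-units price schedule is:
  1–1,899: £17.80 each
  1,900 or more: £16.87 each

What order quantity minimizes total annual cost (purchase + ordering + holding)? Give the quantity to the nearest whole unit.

Holding cost per unit per year at price C is H = 0.16·C.
For each price level, check whether its EOQ is feasible; otherwise the best quantity at that price is the breakpoint.
EOQ at £17.80 = 906.3 (feasible in tier 1): TC = 3,450×£17.80 + (3,450/906.3)×339 + (906.3/2)×0.16×£17.80 = £63,991.04.
EOQ at £16.87 = 930.9 < 1900, so use break Q=1900: TC = 3,450×£16.87 + (3,450/1900.0)×339 + (1900.0/2)×0.16×£16.87 = £61,381.29.
Lowest total cost is £61,381.29 at Q = 1900.0.

Q* ≈ 1,900 coils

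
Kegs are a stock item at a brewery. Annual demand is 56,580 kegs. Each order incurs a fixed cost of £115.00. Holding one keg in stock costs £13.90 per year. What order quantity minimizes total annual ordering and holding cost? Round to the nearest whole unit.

EOQ = √(2DS / H) = √(2 × 56,580 × 115 / 13.9).
= √(13,013,400 / 13.9) = √936,215.8273 ≈ 967.582.

Q* ≈ 968 kegs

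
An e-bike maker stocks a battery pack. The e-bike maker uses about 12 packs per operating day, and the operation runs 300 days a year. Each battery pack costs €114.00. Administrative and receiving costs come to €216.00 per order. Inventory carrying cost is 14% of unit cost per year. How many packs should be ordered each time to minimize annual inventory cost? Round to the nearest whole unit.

Annual demand D = 12 × 300 = 3,600.
Holding cost H = 0.14 × €114.00 = €15.9600 per unit per year.
EOQ = √(2DS / H) = √(2 × 3,600 × 216 / 15.96).
= √(1,555,200 / 15.96) = √97,443.609 ≈ 312.160.

Q* ≈ 312 packs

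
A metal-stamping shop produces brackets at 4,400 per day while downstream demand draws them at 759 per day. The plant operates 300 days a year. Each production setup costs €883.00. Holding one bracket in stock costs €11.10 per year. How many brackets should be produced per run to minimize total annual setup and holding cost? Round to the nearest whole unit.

Annual demand D = 759 × 300 = 227,700.
Production build-up factor (1 − d/p) = 1 − 759/4,400 = 0.8275.
Q* = √(2DS / (H(1 − d/p))) = √(2 × 227,700 × 883 / (11.1 × 0.8275)).
= √(402,118,200 / 9.1852) ≈ 6616.547.

Q* ≈ 6,617 brackets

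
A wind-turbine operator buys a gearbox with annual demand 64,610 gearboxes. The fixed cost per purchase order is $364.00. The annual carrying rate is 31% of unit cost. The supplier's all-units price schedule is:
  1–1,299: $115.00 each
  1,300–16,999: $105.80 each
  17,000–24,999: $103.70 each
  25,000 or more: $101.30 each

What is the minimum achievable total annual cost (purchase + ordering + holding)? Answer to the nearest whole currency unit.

Holding cost per unit per year at price C is H = 0.31·C.
Candidates are each tier's EOQ (if it falls in that tier) and each price-break quantity.
EOQ at $115.00 = 1148.6 (feasible in tier 1): TC = 64,610×$115.00 + (64,610/1148.6)×364 + (1148.6/2)×0.31×$115.00 = $7,471,099.19.
EOQ at $105.80 = 1197.5 < 1300, so use break Q=1300: TC = 64,610×$105.80 + (64,610/1300.0)×364 + (1300.0/2)×0.31×$105.80 = $6,875,147.50.
EOQ at $103.70 = 1209.6 < 17000, so use break Q=17000: TC = 64,610×$103.70 + (64,610/17000.0)×364 + (17000.0/2)×0.31×$103.70 = $6,974,689.91.
EOQ at $101.30 = 1223.9 < 25000, so use break Q=25000: TC = 64,610×$101.30 + (64,610/25000.0)×364 + (25000.0/2)×0.31×$101.30 = $6,938,471.22.
Lowest total cost among the candidates is at Q = 1300.0.

TC* ≈ $6,875,148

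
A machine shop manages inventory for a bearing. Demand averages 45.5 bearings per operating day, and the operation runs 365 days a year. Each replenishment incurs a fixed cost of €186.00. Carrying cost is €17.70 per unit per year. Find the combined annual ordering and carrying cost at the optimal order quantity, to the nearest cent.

TC* ≈ €10,457.08

Annual demand D = 45.5 × 365 = 16,607.5.
The optimal lot size = √(2DS/H) = √(2 × 16,607.5 × 186 / 17.7) ≈ 590.80.
At Q*, ordering cost (D/Q*)S equals holding cost (Q*/2)H, each = √(DSH/2).
Minimum total = √(2DSH) = √(2 × 16,607.5 × 186 × 17.7) ≈ 10457.075.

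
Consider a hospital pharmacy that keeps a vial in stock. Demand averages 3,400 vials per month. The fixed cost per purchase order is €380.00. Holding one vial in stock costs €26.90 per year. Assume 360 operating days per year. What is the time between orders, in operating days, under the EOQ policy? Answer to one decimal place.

T ≈ 9.5 days

Annual demand D = 3,400 × 12 = 40,800.
Q* = √(2DS/H) = √(2 × 40,800 × 380 / 26.9) ≈ 1073.65.
Cycle time = Q*/D × 360 = 1073.65 / 40,800 × 360 ≈ 9.473 days.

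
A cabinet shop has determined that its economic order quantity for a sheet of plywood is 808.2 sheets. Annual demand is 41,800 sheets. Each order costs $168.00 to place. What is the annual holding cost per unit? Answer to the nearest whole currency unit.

H ≈ $22

The basic EOQ model gives Q* = √(2DS/H); rearrange for the unknown.
From Q* = √(2DS/H): H = 2DS / Q*² = 2 × 41,800 × 168 / 808.2² = 21.5020.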